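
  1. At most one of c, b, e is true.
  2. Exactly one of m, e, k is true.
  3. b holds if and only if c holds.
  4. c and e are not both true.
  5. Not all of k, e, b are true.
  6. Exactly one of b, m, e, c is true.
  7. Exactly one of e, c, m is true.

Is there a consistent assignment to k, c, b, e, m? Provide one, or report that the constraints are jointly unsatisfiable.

k = False, c = False, b = False, e = True, m = False

  (1) {c, b, e}: 1 true — at most one ✓
  (2) {m, e, k}: 1 true — exactly one ✓
  (3) b=F, c=F — same ✓
  (4) c=F, e=T — not both ✓
  (5) {k, e, b}: 1/3 true — not all ✓
  (6) {b, m, e, c}: 1 true — exactly one ✓
  (7) {e, c, m}: 1 true — exactly one ✓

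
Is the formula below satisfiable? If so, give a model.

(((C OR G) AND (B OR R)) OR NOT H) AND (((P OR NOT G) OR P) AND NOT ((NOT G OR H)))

B = False, R = True, G = True, P = True, H = False, C = True

  ((C OR G) AND (B OR R)) OR NOT H = True
    (C OR G) AND (B OR R) = True
      C OR G = True
      B OR R = True
    NOT H = True
  ((P OR NOT G) OR P) AND NOT ((NOT G OR H)) = True
    (P OR NOT G) OR P = True
      P OR NOT G = True
        NOT G = False
    NOT ((NOT G OR H)) = True
      NOT G OR H = False
        NOT G = False
Both conjuncts True, so the formula holds.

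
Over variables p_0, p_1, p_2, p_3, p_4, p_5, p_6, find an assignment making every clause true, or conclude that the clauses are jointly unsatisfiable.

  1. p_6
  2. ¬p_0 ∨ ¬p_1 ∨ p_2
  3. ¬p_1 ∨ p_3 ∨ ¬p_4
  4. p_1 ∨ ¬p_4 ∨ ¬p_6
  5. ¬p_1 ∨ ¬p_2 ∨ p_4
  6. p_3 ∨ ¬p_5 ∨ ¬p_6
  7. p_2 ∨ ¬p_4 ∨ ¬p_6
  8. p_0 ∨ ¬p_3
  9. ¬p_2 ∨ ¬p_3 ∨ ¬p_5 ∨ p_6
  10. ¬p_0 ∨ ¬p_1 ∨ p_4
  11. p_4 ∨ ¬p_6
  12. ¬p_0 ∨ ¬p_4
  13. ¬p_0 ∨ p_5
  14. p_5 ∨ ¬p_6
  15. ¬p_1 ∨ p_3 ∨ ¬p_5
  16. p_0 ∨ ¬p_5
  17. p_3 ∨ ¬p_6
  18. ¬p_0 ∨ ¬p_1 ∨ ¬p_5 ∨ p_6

Case p_0 = True:
  (p_6) forces p_6 = True.
  (p_4 ∨ ¬p_6) forces p_4 = True.
  Clause (¬p_0 ∨ ¬p_4) is falsified — contradiction.
Case p_0 = False:
  (p_6) forces p_6 = True.
  (p_0 ∨ ¬p_3) forces p_3 = False.
  Clause (p_3 ∨ ¬p_6) is falsified — contradiction.
Both cases fail, so the formula is unsatisfiable.

The formula is unsatisfiable.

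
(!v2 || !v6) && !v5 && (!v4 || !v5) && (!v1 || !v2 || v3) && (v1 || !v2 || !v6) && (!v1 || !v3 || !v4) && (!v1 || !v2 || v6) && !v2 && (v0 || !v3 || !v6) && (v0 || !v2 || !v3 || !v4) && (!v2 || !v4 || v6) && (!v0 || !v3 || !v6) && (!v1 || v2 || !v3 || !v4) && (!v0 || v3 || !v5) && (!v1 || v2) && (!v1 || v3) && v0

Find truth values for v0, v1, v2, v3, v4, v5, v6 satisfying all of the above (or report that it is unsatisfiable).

Unit clause (!v5) forces v5 = False.
Unit clause (!v2) forces v2 = False.
In (!v1 || v2) only !v1 is left, so v1 = False.
Unit clause (v0) forces v0 = True.
Set v3 = True.
  then (!v0 || !v3 || !v6) forces v6 = False.
Set v4 = False.
All clauses satisfied.

v0 = True, v1 = False, v2 = False, v3 = True, v4 = False, v5 = False, v6 = False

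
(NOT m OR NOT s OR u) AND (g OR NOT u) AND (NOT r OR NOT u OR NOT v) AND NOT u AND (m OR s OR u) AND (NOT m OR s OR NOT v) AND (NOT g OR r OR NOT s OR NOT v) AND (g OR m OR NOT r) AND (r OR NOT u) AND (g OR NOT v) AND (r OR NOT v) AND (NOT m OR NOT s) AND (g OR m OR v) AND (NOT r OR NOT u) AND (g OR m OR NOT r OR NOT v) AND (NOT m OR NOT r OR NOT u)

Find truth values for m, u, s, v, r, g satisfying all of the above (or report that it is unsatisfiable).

m: True, u: False, s: False, v: False, r: True, g: False

Unit clause (NOT u) forces u = False.
Set m = True.
  then (NOT m OR NOT s OR u) forces s = False.
  then (NOT m OR s OR NOT v) forces v = False.
Set r = True.
Set g = False.
All clauses satisfied.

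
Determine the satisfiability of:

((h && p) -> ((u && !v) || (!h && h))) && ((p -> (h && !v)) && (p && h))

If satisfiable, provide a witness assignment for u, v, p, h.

u=T, v=F, p=T, h=T

  (h && p) -> ((u && !v) || (!h && h)) = True
    h && p = True
    (u && !v) || (!h && h) = True
      u && !v = True
        !v = True
      !h && h = False
        !h = False
  (p -> (h && !v)) && (p && h) = True
    p -> (h && !v) = True
      h && !v = True
        !v = True
    p && h = True
Both conjuncts True, so the formula holds.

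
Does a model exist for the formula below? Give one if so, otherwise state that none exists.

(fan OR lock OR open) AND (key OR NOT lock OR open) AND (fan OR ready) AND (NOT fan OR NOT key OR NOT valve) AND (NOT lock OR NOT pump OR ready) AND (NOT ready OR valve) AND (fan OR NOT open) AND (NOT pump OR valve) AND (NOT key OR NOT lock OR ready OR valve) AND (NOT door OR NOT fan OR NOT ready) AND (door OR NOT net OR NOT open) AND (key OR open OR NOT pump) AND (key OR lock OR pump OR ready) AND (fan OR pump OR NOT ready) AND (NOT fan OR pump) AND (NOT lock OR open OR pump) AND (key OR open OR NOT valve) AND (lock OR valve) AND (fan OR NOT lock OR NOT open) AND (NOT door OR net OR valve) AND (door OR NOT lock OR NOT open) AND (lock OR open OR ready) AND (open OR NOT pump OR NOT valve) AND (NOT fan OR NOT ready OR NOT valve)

Set door = True.
Set open = True.
  then (fan OR NOT open) forces fan = True.
  then (NOT door OR NOT fan OR NOT ready) forces ready = False.
  then (NOT fan OR pump) forces pump = True.
  then (NOT lock OR NOT pump OR ready) forces lock = False.
  then (NOT pump OR valve) forces valve = True.
  then (NOT fan OR NOT key OR NOT valve) forces key = False.
Set net = True.
All clauses satisfied.

door: True, open: True, net: True, fan: True, key: False, pump: True, valve: True, ready: False, lock: False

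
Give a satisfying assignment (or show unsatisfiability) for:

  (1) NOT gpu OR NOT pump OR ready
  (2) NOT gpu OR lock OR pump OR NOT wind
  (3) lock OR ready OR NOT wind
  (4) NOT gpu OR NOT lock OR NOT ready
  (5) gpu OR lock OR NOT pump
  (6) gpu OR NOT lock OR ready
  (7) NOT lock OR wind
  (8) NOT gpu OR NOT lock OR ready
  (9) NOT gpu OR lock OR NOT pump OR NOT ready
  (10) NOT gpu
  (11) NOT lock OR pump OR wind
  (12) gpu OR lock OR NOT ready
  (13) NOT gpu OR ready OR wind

ready: False; pump: False; lock: False; wind: False; gpu: False

Unit clause (NOT gpu) forces gpu = False.
Set ready = False.
  then (gpu OR NOT lock OR ready) forces lock = False.
  then (lock OR ready OR NOT wind) forces wind = False.
  then (gpu OR lock OR NOT pump) forces pump = False.
All clauses satisfied.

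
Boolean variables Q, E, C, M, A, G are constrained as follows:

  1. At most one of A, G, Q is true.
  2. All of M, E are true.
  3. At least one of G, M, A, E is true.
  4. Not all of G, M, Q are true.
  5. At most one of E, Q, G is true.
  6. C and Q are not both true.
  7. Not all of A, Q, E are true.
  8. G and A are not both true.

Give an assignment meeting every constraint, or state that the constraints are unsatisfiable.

Q = False, E = True, C = True, M = True, A = True, G = False

  (1) {A, G, Q}: 1 true — at most one ✓
  (2) {M, E}: all 2 true ✓
  (3) {G, M, A, E}: 3 true — at least one ✓
  (4) {G, M, Q}: 1/3 true — not all ✓
  (5) {E, Q, G}: 1 true — at most one ✓
  (6) C=T, Q=F — not both ✓
  (7) {A, Q, E}: 2/3 true — not all ✓
  (8) G=F, A=T — not both ✓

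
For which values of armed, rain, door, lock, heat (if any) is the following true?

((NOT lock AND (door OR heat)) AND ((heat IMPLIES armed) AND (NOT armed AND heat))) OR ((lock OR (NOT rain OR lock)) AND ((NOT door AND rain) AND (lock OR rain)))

armed=F, rain=T, door=F, lock=T, heat=F

  ((NOT lock AND (door OR heat)) AND ((heat IMPLIES armed) AND (NOT armed AND heat))) OR ((lock OR (NOT rain OR lock)) AND ((NOT door AND rain) AND (lock OR rain))) = True
    (NOT lock AND (door OR heat)) AND ((heat IMPLIES armed) AND (NOT armed AND heat)) = False
      NOT lock AND (door OR heat) = False
        NOT lock = False
        door OR heat = False
      (heat IMPLIES armed) AND (NOT armed AND heat) = False
        heat IMPLIES armed = True
        NOT armed AND heat = False
          NOT armed = True
    (lock OR (NOT rain OR lock)) AND ((NOT door AND rain) AND (lock OR rain)) = True
      lock OR (NOT rain OR lock) = True
        NOT rain OR lock = True
          NOT rain = False
      (NOT door AND rain) AND (lock OR rain) = True
        NOT door AND rain = True
          NOT door = True
        lock OR rain = True
The formula evaluates to True.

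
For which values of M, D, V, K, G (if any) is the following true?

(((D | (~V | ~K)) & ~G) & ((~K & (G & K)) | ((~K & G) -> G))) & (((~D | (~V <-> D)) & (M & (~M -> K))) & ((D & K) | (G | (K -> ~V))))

M = True, D = True, V = False, K = True, G = False

  ((D | (~V | ~K)) & ~G) & ((~K & (G & K)) | ((~K & G) -> G)) = True
    (D | (~V | ~K)) & ~G = True
      D | (~V | ~K) = True
        ~V | ~K = True
          ~V = True
          ~K = False
      ~G = True
    (~K & (G & K)) | ((~K & G) -> G) = True
      ~K & (G & K) = False
        ~K = False
        G & K = False
      (~K & G) -> G = True
        ~K & G = False
          ~K = False
  ((~D | (~V <-> D)) & (M & (~M -> K))) & ((D & K) | (G | (K -> ~V))) = True
    (~D | (~V <-> D)) & (M & (~M -> K)) = True
      ~D | (~V <-> D) = True
        ~D = False
        ~V <-> D = True
          ~V = True
      M & (~M -> K) = True
        ~M -> K = True
          ~M = False
    (D & K) | (G | (K -> ~V)) = True
      D & K = True
      G | (K -> ~V) = True
        K -> ~V = True
          ~V = True
Both conjuncts True, so the formula holds.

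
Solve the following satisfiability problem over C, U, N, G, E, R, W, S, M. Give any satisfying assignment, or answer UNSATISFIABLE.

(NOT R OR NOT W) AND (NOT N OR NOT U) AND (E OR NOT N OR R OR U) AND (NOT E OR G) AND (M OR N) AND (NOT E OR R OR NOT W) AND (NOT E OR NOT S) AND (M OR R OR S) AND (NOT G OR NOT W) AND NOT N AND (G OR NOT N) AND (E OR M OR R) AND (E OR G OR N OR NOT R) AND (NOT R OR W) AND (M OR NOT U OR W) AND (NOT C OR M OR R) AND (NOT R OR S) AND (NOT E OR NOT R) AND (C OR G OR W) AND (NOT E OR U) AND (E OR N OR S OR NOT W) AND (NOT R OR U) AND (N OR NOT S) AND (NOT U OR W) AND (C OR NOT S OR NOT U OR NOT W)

C = False; U = False; N = False; G = True; E = False; R = False; W = False; S = False; M = True

Unit clause (NOT N) forces N = False.
In (N OR NOT S) only NOT S is left, so S = False.
In (M OR N) only M is left, so M = True.
In (NOT R OR S) only NOT R is left, so R = False.
Set C = False.
Try U = True:
  (NOT U OR W) forces W = True.
  (NOT E OR R OR NOT W) forces E = False.
  clause (E OR N OR S OR NOT W) is falsified — backtrack.
So U = False.
  then (NOT E OR U) forces E = False.
  then (E OR N OR S OR NOT W) forces W = False.
  then (C OR G OR W) forces G = True.
All clauses satisfied.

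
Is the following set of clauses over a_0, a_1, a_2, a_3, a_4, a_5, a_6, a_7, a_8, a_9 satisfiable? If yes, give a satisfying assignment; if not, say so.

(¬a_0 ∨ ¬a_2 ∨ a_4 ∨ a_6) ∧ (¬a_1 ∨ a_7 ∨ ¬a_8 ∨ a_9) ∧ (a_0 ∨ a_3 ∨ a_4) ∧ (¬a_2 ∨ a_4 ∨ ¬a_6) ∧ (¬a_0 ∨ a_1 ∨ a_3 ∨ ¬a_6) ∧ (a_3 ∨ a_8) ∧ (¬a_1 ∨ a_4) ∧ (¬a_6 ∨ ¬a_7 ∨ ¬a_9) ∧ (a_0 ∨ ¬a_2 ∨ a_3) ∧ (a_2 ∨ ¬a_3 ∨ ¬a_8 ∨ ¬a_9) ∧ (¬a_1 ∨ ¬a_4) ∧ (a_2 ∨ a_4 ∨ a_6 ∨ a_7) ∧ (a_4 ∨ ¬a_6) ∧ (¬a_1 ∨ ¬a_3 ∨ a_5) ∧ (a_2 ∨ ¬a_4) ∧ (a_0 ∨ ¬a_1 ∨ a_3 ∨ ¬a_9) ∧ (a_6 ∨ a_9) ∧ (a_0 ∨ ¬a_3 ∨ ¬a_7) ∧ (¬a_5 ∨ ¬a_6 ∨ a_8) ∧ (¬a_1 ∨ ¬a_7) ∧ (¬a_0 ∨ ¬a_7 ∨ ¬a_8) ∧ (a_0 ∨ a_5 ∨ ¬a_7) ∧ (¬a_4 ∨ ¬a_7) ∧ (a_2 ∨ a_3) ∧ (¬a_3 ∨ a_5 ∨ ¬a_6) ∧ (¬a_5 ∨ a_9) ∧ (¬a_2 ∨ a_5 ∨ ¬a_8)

a_0: True, a_1: False, a_2: True, a_3: True, a_4: True, a_5: False, a_6: False, a_7: False, a_8: False, a_9: True

Set a_0 = True.
Set a_1 = False.
Set a_2 = True.
Set a_3 = True.
Try a_4 = False:
  (¬a_0 ∨ ¬a_2 ∨ a_4 ∨ a_6) forces a_6 = True.
  clause (¬a_2 ∨ a_4 ∨ ¬a_6) is falsified — backtrack.
So a_4 = True.
  then (¬a_4 ∨ ¬a_7) forces a_7 = False.
Set a_5 = False.
  then (¬a_3 ∨ a_5 ∨ ¬a_6) forces a_6 = False.
  then (¬a_2 ∨ a_5 ∨ ¬a_8) forces a_8 = False.
  then (a_6 ∨ a_9) forces a_9 = True.
All clauses satisfied.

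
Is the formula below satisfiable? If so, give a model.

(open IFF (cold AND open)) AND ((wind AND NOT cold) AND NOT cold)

wind = True, open = False, cold = False

  open IFF (cold AND open) = True
    cold AND open = False
  (wind AND NOT cold) AND NOT cold = True
    wind AND NOT cold = True
      NOT cold = True
    NOT cold = True
Both conjuncts True, so the formula holds.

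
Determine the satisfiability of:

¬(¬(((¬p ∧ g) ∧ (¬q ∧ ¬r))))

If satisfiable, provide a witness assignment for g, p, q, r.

g: True, p: False, q: False, r: False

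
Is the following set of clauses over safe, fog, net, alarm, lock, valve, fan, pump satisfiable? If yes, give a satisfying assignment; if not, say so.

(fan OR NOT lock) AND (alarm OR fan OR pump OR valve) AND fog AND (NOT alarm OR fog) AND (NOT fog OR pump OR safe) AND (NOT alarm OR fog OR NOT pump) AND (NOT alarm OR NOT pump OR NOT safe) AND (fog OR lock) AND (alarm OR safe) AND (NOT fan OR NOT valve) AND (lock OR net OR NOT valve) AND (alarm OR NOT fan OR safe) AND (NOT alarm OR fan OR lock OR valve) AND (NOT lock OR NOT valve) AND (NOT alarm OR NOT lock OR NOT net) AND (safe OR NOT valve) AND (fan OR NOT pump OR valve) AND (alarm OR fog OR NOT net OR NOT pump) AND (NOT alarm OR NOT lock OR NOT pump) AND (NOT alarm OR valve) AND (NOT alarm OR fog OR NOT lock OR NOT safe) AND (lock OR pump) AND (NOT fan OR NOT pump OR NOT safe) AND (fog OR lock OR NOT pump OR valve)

safe = True; fog = True; net = True; alarm = False; lock = False; valve = True; fan = False; pump = True

Unit clause (fog) forces fog = True.
Try safe = False:
  (NOT fog OR pump OR safe) forces pump = True.
  (alarm OR safe) forces alarm = True.
  (safe OR NOT valve) forces valve = False.
  clause (NOT alarm OR valve) is falsified — backtrack.
So safe = True.
Set net = True.
Set alarm = False.
Set lock = False.
  then (lock OR pump) forces pump = True.
  then (NOT fan OR NOT pump OR NOT safe) forces fan = False.
  then (fan OR NOT pump OR valve) forces valve = True.
All clauses satisfied.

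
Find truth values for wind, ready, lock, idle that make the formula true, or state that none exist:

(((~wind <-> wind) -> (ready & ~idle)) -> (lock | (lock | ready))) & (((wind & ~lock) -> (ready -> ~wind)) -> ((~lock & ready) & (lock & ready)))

wind=T; ready=T; lock=F; idle=F

  ((~wind <-> wind) -> (ready & ~idle)) -> (lock | (lock | ready)) = True
    (~wind <-> wind) -> (ready & ~idle) = True
      ~wind <-> wind = False
        ~wind = False
      ready & ~idle = True
        ~idle = True
    lock | (lock | ready) = True
      lock | ready = True
  ((wind & ~lock) -> (ready -> ~wind)) -> ((~lock & ready) & (lock & ready)) = True
    (wind & ~lock) -> (ready -> ~wind) = False
      wind & ~lock = True
        ~lock = True
      ready -> ~wind = False
        ~wind = False
    (~lock & ready) & (lock & ready) = False
      ~lock & ready = True
        ~lock = True
      lock & ready = False
Both conjuncts True, so the formula holds.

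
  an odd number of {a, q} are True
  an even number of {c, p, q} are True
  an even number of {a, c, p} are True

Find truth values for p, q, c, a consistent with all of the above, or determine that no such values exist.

Unsatisfiable

Adding constraints 1, 2, 3 mod 2: every variable appears an even number of times on the left, so the left side is 0.
But the right sides sum to 1 (mod 2). 0 ≠ 1 — the system is inconsistent.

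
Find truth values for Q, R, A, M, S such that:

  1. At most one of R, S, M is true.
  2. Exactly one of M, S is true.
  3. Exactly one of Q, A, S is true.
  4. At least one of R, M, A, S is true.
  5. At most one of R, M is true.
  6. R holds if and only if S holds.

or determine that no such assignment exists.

Q = True; R = False; A = False; M = True; S = False

  (1) {R, S, M}: 1 true — at most one ✓
  (2) {M, S}: 1 true — exactly one ✓
  (3) {Q, A, S}: 1 true — exactly one ✓
  (4) {R, M, A, S}: 1 true — at least one ✓
  (5) {R, M}: 1 true — at most one ✓
  (6) R=F, S=F — same ✓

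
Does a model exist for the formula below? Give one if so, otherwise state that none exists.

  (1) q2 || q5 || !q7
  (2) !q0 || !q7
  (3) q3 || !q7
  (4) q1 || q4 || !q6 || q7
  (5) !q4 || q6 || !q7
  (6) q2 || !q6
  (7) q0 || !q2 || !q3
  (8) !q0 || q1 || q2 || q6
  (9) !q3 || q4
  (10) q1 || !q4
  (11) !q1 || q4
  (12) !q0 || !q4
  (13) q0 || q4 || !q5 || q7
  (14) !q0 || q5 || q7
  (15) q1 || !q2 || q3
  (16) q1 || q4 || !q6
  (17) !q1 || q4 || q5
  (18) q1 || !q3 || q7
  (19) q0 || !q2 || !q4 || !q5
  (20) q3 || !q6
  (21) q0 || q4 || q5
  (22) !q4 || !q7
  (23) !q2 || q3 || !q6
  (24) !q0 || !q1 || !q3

q0=F; q1=T; q2=F; q3=F; q4=T; q5=T; q6=F; q7=F

Set q0 = False.
Set q1 = True.
  then (!q1 || q4) forces q4 = True.
  then (!q4 || !q7) forces q7 = False.
Set q2 = False.
  then (q2 || !q6) forces q6 = False.
Set q3 = False.
Set q5 = True.
All clauses satisfied.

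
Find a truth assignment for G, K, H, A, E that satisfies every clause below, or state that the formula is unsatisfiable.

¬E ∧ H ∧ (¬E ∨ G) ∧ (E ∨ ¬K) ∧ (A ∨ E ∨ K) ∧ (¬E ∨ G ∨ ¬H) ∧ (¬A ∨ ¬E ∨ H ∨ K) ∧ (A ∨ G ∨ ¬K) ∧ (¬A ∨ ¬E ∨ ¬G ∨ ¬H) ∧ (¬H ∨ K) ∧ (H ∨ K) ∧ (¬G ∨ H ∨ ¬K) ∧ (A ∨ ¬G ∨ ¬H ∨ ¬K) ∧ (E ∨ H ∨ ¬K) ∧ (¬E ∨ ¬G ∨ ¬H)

Case H = True:
  (¬E) forces E = False.
  (E ∨ ¬K) forces K = False.
  Clause (¬H ∨ K) is falsified — contradiction.
Case H = False:
  Clause (H) is falsified — contradiction.
Both cases fail, so the formula is unsatisfiable.

The formula is unsatisfiable.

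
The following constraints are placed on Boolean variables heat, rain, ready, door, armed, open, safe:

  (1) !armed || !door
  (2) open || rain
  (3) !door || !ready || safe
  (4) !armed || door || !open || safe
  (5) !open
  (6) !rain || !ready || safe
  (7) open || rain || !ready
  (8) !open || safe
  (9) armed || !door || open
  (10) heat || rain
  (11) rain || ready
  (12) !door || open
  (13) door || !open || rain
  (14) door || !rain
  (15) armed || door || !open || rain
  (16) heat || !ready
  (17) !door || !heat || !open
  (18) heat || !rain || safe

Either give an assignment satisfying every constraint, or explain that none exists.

Unsatisfiable

Case open = True:
  Clause (!open) is falsified — contradiction.
Case open = False:
  (open || rain) forces rain = True.
  (!door || open) forces door = False.
  Clause (door || !rain) is falsified — contradiction.
Both cases fail, so the formula is unsatisfiable.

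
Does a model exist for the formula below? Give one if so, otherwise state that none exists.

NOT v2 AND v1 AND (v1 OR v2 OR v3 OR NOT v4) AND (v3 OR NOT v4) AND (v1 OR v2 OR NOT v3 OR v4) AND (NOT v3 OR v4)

v1 = True, v2 = False, v3 = False, v4 = False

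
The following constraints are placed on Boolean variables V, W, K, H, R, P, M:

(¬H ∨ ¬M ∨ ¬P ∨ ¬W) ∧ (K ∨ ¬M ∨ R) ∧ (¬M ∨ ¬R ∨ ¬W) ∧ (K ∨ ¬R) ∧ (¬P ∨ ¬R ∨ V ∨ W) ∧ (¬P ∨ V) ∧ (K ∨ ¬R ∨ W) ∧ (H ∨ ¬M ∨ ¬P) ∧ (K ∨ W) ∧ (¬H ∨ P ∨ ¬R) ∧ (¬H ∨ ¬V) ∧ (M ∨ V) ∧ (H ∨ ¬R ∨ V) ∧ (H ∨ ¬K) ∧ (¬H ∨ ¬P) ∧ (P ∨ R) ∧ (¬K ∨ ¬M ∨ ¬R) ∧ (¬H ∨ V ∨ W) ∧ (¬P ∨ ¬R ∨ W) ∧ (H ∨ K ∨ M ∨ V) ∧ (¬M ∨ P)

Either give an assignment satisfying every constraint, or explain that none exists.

V: True, W: True, K: False, H: False, R: False, P: True, M: False

Set V = True.
  then (¬H ∨ ¬V) forces H = False.
  then (H ∨ ¬K) forces K = False.
  then (K ∨ ¬R) forces R = False.
  then (K ∨ W) forces W = True.
  then (P ∨ R) forces P = True.
  then (K ∨ ¬M ∨ R) forces M = False.
All clauses satisfied.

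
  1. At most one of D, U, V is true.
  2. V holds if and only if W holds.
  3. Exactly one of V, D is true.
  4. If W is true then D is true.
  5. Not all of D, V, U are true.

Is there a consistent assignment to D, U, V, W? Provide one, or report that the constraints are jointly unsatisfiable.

D = True, U = False, V = False, W = False

  (1) {D, U, V}: 1 true — at most one ✓
  (2) V=F, W=F — same ✓
  (3) {V, D}: 1 true — exactly one ✓
  (4) W=F ⇒ D: vacuous ✓
  (5) {D, V, U}: 1/3 true — not all ✓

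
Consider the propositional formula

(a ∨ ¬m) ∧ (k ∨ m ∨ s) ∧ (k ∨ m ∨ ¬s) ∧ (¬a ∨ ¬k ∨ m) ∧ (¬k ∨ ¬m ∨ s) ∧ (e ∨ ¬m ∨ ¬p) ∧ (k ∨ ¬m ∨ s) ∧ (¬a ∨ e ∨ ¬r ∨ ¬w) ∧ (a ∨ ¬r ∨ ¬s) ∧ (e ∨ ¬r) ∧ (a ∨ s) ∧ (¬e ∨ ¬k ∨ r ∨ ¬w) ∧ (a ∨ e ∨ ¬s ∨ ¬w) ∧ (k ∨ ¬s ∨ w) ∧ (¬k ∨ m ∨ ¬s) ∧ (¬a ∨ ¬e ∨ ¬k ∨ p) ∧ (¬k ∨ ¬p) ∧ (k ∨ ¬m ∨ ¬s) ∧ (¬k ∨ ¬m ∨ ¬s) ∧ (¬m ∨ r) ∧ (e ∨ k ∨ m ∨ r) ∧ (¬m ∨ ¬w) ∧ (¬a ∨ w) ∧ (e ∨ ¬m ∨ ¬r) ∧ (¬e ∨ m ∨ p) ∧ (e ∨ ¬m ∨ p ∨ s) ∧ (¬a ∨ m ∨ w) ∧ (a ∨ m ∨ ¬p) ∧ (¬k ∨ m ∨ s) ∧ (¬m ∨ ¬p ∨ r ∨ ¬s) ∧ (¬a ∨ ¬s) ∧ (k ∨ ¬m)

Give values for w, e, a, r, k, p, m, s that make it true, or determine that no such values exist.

Case a = True:
  (¬a ∨ w) forces w = True.
  (¬m ∨ ¬w) forces m = False.
  (¬a ∨ ¬k ∨ m) forces k = False.
  (k ∨ m ∨ s) forces s = True.
  Clause (k ∨ m ∨ ¬s) is falsified — contradiction.
Case a = False:
  (a ∨ ¬m) forces m = False.
  (a ∨ s) forces s = True.
  (k ∨ m ∨ ¬s) forces k = True.
  Clause (¬k ∨ m ∨ ¬s) is falsified — contradiction.
Both cases fail, so the formula is unsatisfiable.

Unsatisfiable — no assignment works.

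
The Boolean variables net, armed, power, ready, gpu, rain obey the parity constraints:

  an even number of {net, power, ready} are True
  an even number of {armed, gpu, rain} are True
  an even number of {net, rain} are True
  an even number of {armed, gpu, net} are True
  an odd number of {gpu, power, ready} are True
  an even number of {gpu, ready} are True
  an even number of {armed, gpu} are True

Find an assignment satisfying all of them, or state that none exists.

net = False; armed = True; power = True; ready = True; gpu = True; rain = False

{net, power, ready}: 2 true → even ✓
{armed, gpu, rain}: 2 true → even ✓
{net, rain}: 0 true → even ✓
{armed, gpu, net}: 2 true → even ✓
{gpu, power, ready}: 3 true → odd ✓
{gpu, ready}: 2 true → even ✓
{armed, gpu}: 2 true → even ✓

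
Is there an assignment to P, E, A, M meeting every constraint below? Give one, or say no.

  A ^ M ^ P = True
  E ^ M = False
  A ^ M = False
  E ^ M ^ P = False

The formula is unsatisfiable.

Adding constraints 1, 2, 3, 4 mod 2: every variable appears an even number of times on the left, so the left side is 0.
But the right sides sum to 1 (mod 2). 0 ≠ 1 — the system is inconsistent.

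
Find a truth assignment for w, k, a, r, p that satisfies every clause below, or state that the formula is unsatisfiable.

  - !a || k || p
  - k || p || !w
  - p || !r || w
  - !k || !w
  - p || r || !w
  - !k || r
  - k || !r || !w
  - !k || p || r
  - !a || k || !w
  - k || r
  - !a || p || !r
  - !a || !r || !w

w: False, k: False, a: True, r: True, p: True

Try w = True:
  (!k || !w) forces k = False.
  (k || p || !w) forces p = True.
  (k || !r || !w) forces r = False.
  clause (k || r) is falsified — backtrack.
So w = False.
Set k = False.
  then (k || r) forces r = True.
  then (p || !r || w) forces p = True.
Set a = True.
All clauses satisfied.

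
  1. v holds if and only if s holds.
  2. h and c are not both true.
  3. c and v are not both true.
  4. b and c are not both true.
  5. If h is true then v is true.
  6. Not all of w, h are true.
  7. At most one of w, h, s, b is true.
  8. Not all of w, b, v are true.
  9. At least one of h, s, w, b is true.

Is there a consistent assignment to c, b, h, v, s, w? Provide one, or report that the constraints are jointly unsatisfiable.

c: False, b: False, h: False, v: False, s: False, w: True

  (1) v=F, s=F — same ✓
  (2) h=F, c=F — not both ✓
  (3) c=F, v=F — not both ✓
  (4) b=F, c=F — not both ✓
  (5) h=F ⇒ v: vacuous ✓
  (6) {w, h}: 1/2 true — not all ✓
  (7) {w, h, s, b}: 1 true — at most one ✓
  (8) {w, b, v}: 1/3 true — not all ✓
  (9) {h, s, w, b}: 1 true — at least one ✓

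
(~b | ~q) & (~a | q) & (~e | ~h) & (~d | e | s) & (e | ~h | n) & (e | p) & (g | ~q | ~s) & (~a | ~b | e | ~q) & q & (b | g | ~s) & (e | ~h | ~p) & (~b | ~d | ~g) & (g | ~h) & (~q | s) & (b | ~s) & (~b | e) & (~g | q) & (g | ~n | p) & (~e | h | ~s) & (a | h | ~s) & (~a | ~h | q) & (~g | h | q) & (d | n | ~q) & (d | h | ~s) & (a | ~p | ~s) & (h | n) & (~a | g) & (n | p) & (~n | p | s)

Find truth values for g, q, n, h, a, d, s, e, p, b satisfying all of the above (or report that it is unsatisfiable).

Unsatisfiable

Case q = True:
  (~b | ~q) forces b = False.
  (~q | s) forces s = True.
  Clause (b | ~s) is falsified — contradiction.
Case q = False:
  Clause (q) is falsified — contradiction.
Both cases fail, so the formula is unsatisfiable.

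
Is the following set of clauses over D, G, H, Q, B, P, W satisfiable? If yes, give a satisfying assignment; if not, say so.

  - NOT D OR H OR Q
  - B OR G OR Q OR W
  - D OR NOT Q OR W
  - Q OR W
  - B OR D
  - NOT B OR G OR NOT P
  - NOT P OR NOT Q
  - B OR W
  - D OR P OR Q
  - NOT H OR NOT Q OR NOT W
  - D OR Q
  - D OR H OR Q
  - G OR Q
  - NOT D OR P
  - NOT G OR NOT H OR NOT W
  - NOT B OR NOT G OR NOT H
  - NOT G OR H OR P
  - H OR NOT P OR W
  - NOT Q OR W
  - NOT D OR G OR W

Set D = False.
  then (B OR D) forces B = True.
  then (D OR Q) forces Q = True.
  then (NOT Q OR W) forces W = True.
  then (NOT P OR NOT Q) forces P = False.
  then (NOT H OR NOT Q OR NOT W) forces H = False.
  then (NOT G OR H OR P) forces G = False.
All clauses satisfied.

D: False, G: False, H: False, Q: True, B: True, P: False, W: True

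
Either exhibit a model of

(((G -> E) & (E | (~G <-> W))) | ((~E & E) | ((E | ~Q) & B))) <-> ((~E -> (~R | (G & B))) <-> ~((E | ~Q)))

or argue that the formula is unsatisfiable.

Q: False, B: False, E: False, W: True, G: True, R: False

  (((G -> E) & (E | (~G <-> W))) | ((~E & E) | ((E | ~Q) & B))) <-> ((~E -> (~R | (G & B))) <-> ~((E | ~Q))) = True
    ((G -> E) & (E | (~G <-> W))) | ((~E & E) | ((E | ~Q) & B)) = False
      (G -> E) & (E | (~G <-> W)) = False
        G -> E = False
        E | (~G <-> W) = False
          ~G <-> W = False
            ~G = False
      (~E & E) | ((E | ~Q) & B) = False
        ~E & E = False
          ~E = True
        (E | ~Q) & B = False
          E | ~Q = True
            ~Q = True
    (~E -> (~R | (G & B))) <-> ~((E | ~Q)) = False
      ~E -> (~R | (G & B)) = True
        ~E = True
        ~R | (G & B) = True
          ~R = True
          G & B = False
      ~((E | ~Q)) = False
        E | ~Q = True
          ~Q = True
The formula evaluates to True.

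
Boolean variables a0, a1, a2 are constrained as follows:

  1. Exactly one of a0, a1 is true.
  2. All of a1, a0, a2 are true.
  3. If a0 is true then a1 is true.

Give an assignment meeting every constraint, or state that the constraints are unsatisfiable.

Case a0 = True:
  (1) with a0=T forces a1 = False.
  Constraint (2) is violated (a1=F) — contradiction.
Case a0 = False:
  Constraint (2) is violated (a0=F) — contradiction.
Both cases fail — unsatisfiable.

Unsatisfiable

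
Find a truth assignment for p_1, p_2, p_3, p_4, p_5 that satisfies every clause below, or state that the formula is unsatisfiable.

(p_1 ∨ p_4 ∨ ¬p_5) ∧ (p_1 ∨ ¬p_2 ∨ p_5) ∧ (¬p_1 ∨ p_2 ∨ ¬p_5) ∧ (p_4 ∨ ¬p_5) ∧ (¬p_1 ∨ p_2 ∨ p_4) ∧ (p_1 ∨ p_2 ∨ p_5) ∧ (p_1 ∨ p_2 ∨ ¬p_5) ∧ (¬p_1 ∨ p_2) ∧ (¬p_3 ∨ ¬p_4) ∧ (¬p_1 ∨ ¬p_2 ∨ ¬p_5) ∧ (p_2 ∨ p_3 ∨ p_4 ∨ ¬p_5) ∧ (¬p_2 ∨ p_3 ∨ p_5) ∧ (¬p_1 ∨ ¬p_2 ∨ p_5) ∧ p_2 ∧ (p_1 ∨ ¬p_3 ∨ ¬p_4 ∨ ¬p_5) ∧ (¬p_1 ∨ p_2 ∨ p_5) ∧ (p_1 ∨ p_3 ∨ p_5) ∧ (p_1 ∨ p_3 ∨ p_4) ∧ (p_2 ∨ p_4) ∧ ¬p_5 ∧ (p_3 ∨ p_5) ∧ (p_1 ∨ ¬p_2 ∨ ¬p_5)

The formula is unsatisfiable.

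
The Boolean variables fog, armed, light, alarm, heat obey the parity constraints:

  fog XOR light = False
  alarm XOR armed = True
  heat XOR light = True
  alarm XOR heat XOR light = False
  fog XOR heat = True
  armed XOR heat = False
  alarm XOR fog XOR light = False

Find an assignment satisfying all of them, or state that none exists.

Unsatisfiable

Adding constraints 1, 3, 4, 7 mod 2: every variable appears an even number of times on the left, so the left side is 0.
But the right sides sum to 1 (mod 2). 0 ≠ 1 — the system is inconsistent.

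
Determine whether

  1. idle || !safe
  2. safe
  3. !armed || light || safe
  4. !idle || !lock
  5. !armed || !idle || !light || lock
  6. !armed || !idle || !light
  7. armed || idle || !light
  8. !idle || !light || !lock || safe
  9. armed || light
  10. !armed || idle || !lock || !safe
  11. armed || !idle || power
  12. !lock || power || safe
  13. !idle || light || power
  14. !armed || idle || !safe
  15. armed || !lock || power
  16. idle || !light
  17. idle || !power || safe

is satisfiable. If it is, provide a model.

power = True; lock = False; safe = True; armed = False; idle = True; light = True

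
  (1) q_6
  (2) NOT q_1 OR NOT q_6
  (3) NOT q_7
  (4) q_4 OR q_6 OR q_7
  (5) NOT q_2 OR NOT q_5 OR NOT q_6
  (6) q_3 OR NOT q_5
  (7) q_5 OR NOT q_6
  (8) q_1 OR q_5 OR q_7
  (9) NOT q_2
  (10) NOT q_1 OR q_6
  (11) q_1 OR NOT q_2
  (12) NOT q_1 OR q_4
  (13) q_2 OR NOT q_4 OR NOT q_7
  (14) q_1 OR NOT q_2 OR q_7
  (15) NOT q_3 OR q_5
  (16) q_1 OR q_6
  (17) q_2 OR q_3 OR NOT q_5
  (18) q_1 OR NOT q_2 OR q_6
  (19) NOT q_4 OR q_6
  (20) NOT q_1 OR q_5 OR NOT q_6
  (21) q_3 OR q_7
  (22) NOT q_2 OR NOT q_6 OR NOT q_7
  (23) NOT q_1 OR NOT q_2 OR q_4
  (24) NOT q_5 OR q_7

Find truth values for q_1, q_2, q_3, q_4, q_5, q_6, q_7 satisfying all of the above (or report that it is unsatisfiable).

Unsatisfiable — no assignment works.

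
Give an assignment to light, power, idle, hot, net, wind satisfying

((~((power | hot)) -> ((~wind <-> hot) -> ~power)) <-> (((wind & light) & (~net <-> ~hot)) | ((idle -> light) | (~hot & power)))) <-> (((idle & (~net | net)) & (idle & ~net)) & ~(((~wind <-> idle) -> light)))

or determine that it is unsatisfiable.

light: False; power: False; idle: True; hot: False; net: False; wind: True

  ((~((power | hot)) -> ((~wind <-> hot) -> ~power)) <-> (((wind & light) & (~net <-> ~hot)) | ((idle -> light) | (~hot & power)))) <-> (((idle & (~net | net)) & (idle & ~net)) & ~(((~wind <-> idle) -> light))) = True
    (~((power | hot)) -> ((~wind <-> hot) -> ~power)) <-> (((wind & light) & (~net <-> ~hot)) | ((idle -> light) | (~hot & power))) = False
      ~((power | hot)) -> ((~wind <-> hot) -> ~power) = True
        ~((power | hot)) = True
          power | hot = False
        (~wind <-> hot) -> ~power = True
          ~wind <-> hot = True
            ~wind = False
          ~power = True
      ((wind & light) & (~net <-> ~hot)) | ((idle -> light) | (~hot & power)) = False
        (wind & light) & (~net <-> ~hot) = False
          wind & light = False
          ~net <-> ~hot = True
            ~net = True
            ~hot = True
        (idle -> light) | (~hot & power) = False
          idle -> light = False
          ~hot & power = False
            ~hot = True
    ((idle & (~net | net)) & (idle & ~net)) & ~(((~wind <-> idle) -> light)) = False
      (idle & (~net | net)) & (idle & ~net) = True
        idle & (~net | net) = True
          ~net | net = True
            ~net = True
        idle & ~net = True
          ~net = True
      ~(((~wind <-> idle) -> light)) = False
        (~wind <-> idle) -> light = True
          ~wind <-> idle = False
            ~wind = False
The formula evaluates to True.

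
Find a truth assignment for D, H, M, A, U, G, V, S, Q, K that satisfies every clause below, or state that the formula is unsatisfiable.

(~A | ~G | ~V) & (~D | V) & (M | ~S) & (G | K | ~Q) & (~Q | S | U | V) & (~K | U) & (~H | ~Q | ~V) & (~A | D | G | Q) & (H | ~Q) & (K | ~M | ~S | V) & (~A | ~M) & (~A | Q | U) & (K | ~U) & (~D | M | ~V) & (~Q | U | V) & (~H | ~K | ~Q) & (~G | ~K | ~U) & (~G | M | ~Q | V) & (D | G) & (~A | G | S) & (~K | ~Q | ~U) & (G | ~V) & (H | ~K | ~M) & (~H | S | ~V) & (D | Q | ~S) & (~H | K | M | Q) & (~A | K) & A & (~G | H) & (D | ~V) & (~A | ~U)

Case U = True:
  (K | ~U) forces K = True.
  (~G | ~K | ~U) forces G = False.
  (D | G) forces D = True.
  (~D | V) forces V = True.
  Clause (G | ~V) is falsified — contradiction.
Case U = False:
  (~K | U) forces K = False.
  (~A | K) forces A = False.
  Clause (A) is falsified — contradiction.
Both cases fail, so the formula is unsatisfiable.

UNSATISFIABLE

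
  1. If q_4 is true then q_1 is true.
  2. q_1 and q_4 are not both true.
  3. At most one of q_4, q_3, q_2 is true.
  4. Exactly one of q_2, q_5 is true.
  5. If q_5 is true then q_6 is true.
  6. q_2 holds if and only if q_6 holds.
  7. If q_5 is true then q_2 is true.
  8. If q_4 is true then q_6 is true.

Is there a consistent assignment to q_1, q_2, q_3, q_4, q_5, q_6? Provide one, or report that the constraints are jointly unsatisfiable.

q_1=T, q_2=T, q_3=F, q_4=F, q_5=F, q_6=T

  (1) q_4=F ⇒ q_1: vacuous ✓
  (2) q_1=T, q_4=F — not both ✓
  (3) {q_4, q_3, q_2}: 1 true — at most one ✓
  (4) {q_2, q_5}: 1 true — exactly one ✓
  (5) q_5=F ⇒ q_6: vacuous ✓
  (6) q_2=T, q_6=T — same ✓
  (7) q_5=F ⇒ q_2: vacuous ✓
  (8) q_4=F ⇒ q_6: vacuous ✓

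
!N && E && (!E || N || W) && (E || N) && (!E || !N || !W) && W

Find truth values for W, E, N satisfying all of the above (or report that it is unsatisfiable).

Unit clause (!N) forces N = False.
Unit clause (E) forces E = True.
In (!E || N || W) only W is left, so W = True.
All clauses satisfied.

W=T, E=T, N=F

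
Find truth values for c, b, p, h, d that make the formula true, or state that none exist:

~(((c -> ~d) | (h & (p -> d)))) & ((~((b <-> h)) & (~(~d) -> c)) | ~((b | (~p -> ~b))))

c = True, b = True, p = False, h = False, d = True

  ~(((c -> ~d) | (h & (p -> d)))) = True
    (c -> ~d) | (h & (p -> d)) = False
      c -> ~d = False
        ~d = False
      h & (p -> d) = False
        p -> d = True
  (~((b <-> h)) & (~(~d) -> c)) | ~((b | (~p -> ~b))) = True
    ~((b <-> h)) & (~(~d) -> c) = True
      ~((b <-> h)) = True
        b <-> h = False
      ~(~d) -> c = True
        ~(~d) = True
          ~d = False
    ~((b | (~p -> ~b))) = False
      b | (~p -> ~b) = True
        ~p -> ~b = False
          ~p = True
          ~b = False
Both conjuncts True, so the formula holds.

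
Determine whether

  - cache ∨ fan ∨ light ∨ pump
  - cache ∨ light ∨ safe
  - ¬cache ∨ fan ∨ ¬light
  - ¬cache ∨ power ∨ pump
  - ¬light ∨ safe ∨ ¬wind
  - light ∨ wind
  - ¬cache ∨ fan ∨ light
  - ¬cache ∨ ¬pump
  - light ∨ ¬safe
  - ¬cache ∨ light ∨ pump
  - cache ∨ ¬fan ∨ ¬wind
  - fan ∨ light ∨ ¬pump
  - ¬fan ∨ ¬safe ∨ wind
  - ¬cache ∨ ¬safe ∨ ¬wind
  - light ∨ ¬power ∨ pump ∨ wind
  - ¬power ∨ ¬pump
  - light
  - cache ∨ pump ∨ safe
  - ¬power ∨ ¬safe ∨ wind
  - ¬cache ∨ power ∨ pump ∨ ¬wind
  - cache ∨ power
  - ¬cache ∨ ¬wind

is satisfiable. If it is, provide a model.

Unit clause (light) forces light = True.
Set cache = True.
  then (¬cache ∨ fan ∨ ¬light) forces fan = True.
  then (¬cache ∨ ¬pump) forces pump = False.
  then (¬cache ∨ ¬wind) forces wind = False.
  then (¬cache ∨ power ∨ pump) forces power = True.
  then (¬fan ∨ ¬safe ∨ wind) forces safe = False.
All clauses satisfied.

cache = True; safe = False; wind = False; fan = True; pump = False; light = True; power = True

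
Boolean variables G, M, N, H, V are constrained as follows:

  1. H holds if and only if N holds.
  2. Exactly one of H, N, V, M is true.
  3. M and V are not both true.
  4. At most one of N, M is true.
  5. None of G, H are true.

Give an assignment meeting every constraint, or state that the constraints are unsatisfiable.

G: False, M: True, N: False, H: False, V: False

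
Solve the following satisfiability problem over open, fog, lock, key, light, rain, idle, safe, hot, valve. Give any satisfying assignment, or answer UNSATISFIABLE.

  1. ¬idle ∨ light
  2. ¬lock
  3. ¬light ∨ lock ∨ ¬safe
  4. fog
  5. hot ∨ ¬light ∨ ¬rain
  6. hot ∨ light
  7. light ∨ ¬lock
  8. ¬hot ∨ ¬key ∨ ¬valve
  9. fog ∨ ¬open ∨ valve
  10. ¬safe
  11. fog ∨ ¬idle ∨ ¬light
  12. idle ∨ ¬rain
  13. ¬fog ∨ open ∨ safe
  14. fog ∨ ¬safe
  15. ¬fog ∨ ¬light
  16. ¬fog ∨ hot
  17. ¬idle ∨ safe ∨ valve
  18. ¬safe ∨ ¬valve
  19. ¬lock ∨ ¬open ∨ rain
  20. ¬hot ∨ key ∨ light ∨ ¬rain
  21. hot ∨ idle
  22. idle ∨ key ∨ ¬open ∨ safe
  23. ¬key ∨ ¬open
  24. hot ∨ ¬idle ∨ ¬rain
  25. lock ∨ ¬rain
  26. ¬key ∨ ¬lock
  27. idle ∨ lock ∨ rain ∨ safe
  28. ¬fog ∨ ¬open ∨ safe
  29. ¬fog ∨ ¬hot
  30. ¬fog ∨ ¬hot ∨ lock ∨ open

No satisfying assignment exists.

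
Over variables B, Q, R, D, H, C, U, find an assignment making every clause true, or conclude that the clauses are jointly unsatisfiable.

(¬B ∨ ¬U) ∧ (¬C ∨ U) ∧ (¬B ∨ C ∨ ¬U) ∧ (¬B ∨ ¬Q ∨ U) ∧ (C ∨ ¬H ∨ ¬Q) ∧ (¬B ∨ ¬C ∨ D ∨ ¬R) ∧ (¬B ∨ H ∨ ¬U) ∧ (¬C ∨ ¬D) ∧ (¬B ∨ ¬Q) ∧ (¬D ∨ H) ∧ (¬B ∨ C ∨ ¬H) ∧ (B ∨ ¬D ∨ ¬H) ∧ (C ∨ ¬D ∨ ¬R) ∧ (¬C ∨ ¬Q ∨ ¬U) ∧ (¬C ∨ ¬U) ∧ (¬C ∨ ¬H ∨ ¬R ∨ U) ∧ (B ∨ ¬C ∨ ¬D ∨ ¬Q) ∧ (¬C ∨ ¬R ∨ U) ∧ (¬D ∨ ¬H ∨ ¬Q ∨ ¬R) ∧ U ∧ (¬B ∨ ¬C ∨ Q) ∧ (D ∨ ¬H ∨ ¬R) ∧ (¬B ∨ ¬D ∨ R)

Unit clause (U) forces U = True.
In (¬B ∨ ¬U) only ¬B is left, so B = False.
In (¬C ∨ ¬U) only ¬C is left, so C = False.
Set Q = False.
Set R = True.
  then (C ∨ ¬D ∨ ¬R) forces D = False.
  then (D ∨ ¬H ∨ ¬R) forces H = False.
All clauses satisfied.

B = False; Q = False; R = True; D = False; H = False; C = False; U = True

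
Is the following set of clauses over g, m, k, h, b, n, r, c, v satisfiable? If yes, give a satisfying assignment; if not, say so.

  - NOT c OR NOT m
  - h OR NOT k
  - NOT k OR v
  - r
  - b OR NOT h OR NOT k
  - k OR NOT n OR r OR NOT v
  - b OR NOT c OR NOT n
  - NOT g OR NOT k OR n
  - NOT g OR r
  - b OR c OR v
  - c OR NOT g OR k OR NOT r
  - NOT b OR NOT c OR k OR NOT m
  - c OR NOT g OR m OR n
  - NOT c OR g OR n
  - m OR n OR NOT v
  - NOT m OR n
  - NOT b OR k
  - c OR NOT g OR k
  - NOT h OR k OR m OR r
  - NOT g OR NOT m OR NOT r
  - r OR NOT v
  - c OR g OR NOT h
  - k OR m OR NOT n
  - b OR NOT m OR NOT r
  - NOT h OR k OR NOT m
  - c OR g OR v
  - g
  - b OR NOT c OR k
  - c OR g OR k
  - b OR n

g=T; m=F; k=T; h=T; b=T; n=T; r=T; c=F; v=T

Unit clause (r) forces r = True.
Unit clause (g) forces g = True.
In (NOT g OR NOT m OR NOT r) only NOT m is left, so m = False.
Set k = True.
  then (h OR NOT k) forces h = True.
  then (NOT k OR v) forces v = True.
  then (b OR NOT h OR NOT k) forces b = True.
  then (NOT g OR NOT k OR n) forces n = True.
Set c = False.
All clauses satisfied.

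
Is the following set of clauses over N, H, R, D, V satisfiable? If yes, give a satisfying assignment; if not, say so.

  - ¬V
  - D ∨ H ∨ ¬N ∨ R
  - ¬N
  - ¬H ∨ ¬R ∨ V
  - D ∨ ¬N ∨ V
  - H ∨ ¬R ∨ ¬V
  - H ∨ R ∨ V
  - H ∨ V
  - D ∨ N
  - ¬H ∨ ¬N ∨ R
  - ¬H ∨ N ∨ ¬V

N: False, H: True, R: False, D: True, V: False

Unit clause (¬V) forces V = False.
Unit clause (¬N) forces N = False.
In (H ∨ V) only H is left, so H = True.
In (D ∨ N) only D is left, so D = True.
In (¬H ∨ ¬R ∨ V) only ¬R is left, so R = False.
All clauses satisfied.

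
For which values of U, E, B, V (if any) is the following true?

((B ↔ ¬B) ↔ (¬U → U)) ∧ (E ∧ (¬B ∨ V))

U: False, E: True, B: False, V: False

  (B ↔ ¬B) ↔ (¬U → U) = True
    B ↔ ¬B = False
      ¬B = True
    ¬U → U = False
      ¬U = True
  E ∧ (¬B ∨ V) = True
    ¬B ∨ V = True
      ¬B = True
Both conjuncts True, so the formula holds.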